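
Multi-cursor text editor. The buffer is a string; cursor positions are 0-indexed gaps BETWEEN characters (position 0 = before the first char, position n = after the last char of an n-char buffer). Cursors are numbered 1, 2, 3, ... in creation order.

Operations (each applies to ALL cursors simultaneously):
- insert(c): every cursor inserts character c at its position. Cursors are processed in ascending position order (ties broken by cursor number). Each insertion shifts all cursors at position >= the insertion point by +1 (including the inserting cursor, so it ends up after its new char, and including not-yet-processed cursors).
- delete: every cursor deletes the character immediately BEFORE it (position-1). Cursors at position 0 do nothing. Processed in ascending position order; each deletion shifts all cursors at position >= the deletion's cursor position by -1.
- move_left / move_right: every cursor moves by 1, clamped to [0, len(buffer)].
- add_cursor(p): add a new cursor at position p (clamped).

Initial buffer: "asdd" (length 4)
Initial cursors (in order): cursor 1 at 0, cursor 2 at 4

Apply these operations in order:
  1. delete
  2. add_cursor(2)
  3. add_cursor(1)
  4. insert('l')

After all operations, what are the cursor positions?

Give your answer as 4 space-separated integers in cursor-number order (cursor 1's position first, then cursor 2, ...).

After op 1 (delete): buffer="asd" (len 3), cursors c1@0 c2@3, authorship ...
After op 2 (add_cursor(2)): buffer="asd" (len 3), cursors c1@0 c3@2 c2@3, authorship ...
After op 3 (add_cursor(1)): buffer="asd" (len 3), cursors c1@0 c4@1 c3@2 c2@3, authorship ...
After op 4 (insert('l')): buffer="lalsldl" (len 7), cursors c1@1 c4@3 c3@5 c2@7, authorship 1.4.3.2

Answer: 1 7 5 3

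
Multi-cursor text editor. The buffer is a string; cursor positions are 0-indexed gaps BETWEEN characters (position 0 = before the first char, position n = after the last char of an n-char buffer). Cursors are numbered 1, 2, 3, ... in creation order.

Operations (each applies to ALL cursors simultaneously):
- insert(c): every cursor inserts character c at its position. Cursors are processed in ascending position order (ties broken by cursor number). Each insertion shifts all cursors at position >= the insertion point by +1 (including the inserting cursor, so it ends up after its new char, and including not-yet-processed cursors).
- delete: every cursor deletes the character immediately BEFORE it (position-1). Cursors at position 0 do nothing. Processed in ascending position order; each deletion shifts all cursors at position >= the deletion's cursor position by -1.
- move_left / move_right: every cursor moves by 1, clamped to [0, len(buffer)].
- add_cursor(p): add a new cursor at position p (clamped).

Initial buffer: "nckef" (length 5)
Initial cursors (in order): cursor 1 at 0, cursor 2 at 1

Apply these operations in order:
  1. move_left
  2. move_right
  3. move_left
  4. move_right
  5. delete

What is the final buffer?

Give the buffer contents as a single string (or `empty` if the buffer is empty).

After op 1 (move_left): buffer="nckef" (len 5), cursors c1@0 c2@0, authorship .....
After op 2 (move_right): buffer="nckef" (len 5), cursors c1@1 c2@1, authorship .....
After op 3 (move_left): buffer="nckef" (len 5), cursors c1@0 c2@0, authorship .....
After op 4 (move_right): buffer="nckef" (len 5), cursors c1@1 c2@1, authorship .....
After op 5 (delete): buffer="ckef" (len 4), cursors c1@0 c2@0, authorship ....

Answer: ckef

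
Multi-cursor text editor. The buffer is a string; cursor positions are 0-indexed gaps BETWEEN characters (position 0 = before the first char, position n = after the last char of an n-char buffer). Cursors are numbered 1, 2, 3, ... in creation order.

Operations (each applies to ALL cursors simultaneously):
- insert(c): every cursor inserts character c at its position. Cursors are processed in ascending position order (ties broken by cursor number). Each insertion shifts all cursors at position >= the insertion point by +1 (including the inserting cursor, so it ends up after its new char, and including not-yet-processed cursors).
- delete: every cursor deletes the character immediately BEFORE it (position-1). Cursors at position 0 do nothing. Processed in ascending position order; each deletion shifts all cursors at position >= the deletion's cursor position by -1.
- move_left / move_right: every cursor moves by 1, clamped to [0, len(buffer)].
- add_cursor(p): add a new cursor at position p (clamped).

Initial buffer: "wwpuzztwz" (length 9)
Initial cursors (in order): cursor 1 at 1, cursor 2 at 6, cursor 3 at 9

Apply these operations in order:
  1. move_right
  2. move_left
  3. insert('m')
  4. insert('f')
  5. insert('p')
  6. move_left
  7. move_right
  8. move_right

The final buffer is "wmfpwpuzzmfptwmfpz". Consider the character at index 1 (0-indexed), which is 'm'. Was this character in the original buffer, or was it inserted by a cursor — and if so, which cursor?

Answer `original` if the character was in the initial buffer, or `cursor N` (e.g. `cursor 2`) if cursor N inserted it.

Answer: cursor 1

Derivation:
After op 1 (move_right): buffer="wwpuzztwz" (len 9), cursors c1@2 c2@7 c3@9, authorship .........
After op 2 (move_left): buffer="wwpuzztwz" (len 9), cursors c1@1 c2@6 c3@8, authorship .........
After op 3 (insert('m')): buffer="wmwpuzzmtwmz" (len 12), cursors c1@2 c2@8 c3@11, authorship .1.....2..3.
After op 4 (insert('f')): buffer="wmfwpuzzmftwmfz" (len 15), cursors c1@3 c2@10 c3@14, authorship .11.....22..33.
After op 5 (insert('p')): buffer="wmfpwpuzzmfptwmfpz" (len 18), cursors c1@4 c2@12 c3@17, authorship .111.....222..333.
After op 6 (move_left): buffer="wmfpwpuzzmfptwmfpz" (len 18), cursors c1@3 c2@11 c3@16, authorship .111.....222..333.
After op 7 (move_right): buffer="wmfpwpuzzmfptwmfpz" (len 18), cursors c1@4 c2@12 c3@17, authorship .111.....222..333.
After op 8 (move_right): buffer="wmfpwpuzzmfptwmfpz" (len 18), cursors c1@5 c2@13 c3@18, authorship .111.....222..333.
Authorship (.=original, N=cursor N): . 1 1 1 . . . . . 2 2 2 . . 3 3 3 .
Index 1: author = 1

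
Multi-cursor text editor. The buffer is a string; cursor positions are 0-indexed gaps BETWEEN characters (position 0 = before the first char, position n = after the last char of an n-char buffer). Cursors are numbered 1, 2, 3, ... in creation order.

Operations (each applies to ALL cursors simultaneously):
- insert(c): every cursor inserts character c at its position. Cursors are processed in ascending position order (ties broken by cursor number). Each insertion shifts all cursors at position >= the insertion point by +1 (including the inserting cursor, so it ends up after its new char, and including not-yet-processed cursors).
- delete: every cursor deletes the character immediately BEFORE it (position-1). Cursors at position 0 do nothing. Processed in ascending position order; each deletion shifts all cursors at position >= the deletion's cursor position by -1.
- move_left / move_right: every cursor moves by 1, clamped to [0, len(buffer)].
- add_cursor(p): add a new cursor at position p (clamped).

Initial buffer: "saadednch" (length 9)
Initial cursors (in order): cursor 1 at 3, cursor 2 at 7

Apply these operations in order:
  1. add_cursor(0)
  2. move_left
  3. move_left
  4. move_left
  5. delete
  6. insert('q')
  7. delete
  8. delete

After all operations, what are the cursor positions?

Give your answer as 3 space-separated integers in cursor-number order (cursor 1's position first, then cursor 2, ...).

Answer: 0 2 0

Derivation:
After op 1 (add_cursor(0)): buffer="saadednch" (len 9), cursors c3@0 c1@3 c2@7, authorship .........
After op 2 (move_left): buffer="saadednch" (len 9), cursors c3@0 c1@2 c2@6, authorship .........
After op 3 (move_left): buffer="saadednch" (len 9), cursors c3@0 c1@1 c2@5, authorship .........
After op 4 (move_left): buffer="saadednch" (len 9), cursors c1@0 c3@0 c2@4, authorship .........
After op 5 (delete): buffer="saaednch" (len 8), cursors c1@0 c3@0 c2@3, authorship ........
After op 6 (insert('q')): buffer="qqsaaqednch" (len 11), cursors c1@2 c3@2 c2@6, authorship 13...2.....
After op 7 (delete): buffer="saaednch" (len 8), cursors c1@0 c3@0 c2@3, authorship ........
After op 8 (delete): buffer="saednch" (len 7), cursors c1@0 c3@0 c2@2, authorship .......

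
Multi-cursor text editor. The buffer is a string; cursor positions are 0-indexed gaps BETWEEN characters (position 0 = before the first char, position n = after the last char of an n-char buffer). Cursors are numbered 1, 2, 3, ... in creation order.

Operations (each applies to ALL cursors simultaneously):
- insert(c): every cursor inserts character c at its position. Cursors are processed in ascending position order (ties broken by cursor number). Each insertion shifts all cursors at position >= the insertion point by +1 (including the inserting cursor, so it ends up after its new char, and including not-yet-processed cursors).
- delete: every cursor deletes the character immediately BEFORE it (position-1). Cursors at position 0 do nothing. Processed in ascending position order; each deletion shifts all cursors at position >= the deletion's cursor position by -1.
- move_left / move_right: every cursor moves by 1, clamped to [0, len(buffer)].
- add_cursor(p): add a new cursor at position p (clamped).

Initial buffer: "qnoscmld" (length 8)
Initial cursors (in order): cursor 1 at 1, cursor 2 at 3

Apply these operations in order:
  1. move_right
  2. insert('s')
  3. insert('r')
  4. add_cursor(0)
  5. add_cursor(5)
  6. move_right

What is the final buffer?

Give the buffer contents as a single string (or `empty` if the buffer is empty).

Answer: qnsrossrcmld

Derivation:
After op 1 (move_right): buffer="qnoscmld" (len 8), cursors c1@2 c2@4, authorship ........
After op 2 (insert('s')): buffer="qnsosscmld" (len 10), cursors c1@3 c2@6, authorship ..1..2....
After op 3 (insert('r')): buffer="qnsrossrcmld" (len 12), cursors c1@4 c2@8, authorship ..11..22....
After op 4 (add_cursor(0)): buffer="qnsrossrcmld" (len 12), cursors c3@0 c1@4 c2@8, authorship ..11..22....
After op 5 (add_cursor(5)): buffer="qnsrossrcmld" (len 12), cursors c3@0 c1@4 c4@5 c2@8, authorship ..11..22....
After op 6 (move_right): buffer="qnsrossrcmld" (len 12), cursors c3@1 c1@5 c4@6 c2@9, authorship ..11..22....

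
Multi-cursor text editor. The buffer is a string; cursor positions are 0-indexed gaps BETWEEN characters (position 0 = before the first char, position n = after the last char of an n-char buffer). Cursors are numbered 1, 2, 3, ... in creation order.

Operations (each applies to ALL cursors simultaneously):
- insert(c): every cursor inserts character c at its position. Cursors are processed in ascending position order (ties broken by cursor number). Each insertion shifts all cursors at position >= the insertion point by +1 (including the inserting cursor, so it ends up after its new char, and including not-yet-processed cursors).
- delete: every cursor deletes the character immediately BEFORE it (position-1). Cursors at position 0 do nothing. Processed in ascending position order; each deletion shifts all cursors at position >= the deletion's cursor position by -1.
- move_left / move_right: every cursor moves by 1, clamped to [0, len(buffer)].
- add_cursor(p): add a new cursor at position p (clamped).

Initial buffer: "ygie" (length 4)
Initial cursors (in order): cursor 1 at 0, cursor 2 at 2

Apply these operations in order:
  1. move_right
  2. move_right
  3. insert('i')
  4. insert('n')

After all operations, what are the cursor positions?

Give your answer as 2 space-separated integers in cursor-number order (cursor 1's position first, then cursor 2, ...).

Answer: 4 8

Derivation:
After op 1 (move_right): buffer="ygie" (len 4), cursors c1@1 c2@3, authorship ....
After op 2 (move_right): buffer="ygie" (len 4), cursors c1@2 c2@4, authorship ....
After op 3 (insert('i')): buffer="ygiiei" (len 6), cursors c1@3 c2@6, authorship ..1..2
After op 4 (insert('n')): buffer="yginiein" (len 8), cursors c1@4 c2@8, authorship ..11..22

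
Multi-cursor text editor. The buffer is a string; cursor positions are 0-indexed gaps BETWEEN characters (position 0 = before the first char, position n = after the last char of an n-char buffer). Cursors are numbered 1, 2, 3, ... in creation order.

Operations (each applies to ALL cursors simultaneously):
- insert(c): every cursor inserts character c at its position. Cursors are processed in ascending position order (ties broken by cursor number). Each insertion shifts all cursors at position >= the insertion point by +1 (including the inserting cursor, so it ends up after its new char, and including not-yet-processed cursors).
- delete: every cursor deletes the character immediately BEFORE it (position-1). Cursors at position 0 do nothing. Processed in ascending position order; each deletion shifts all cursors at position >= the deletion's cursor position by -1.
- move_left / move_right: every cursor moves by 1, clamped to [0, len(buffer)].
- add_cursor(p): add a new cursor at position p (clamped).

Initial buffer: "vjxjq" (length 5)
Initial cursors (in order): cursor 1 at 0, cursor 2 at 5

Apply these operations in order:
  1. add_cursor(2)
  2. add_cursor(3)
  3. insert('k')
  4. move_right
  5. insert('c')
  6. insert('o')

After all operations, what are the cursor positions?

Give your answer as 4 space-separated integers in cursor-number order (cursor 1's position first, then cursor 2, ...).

Answer: 4 17 9 13

Derivation:
After op 1 (add_cursor(2)): buffer="vjxjq" (len 5), cursors c1@0 c3@2 c2@5, authorship .....
After op 2 (add_cursor(3)): buffer="vjxjq" (len 5), cursors c1@0 c3@2 c4@3 c2@5, authorship .....
After op 3 (insert('k')): buffer="kvjkxkjqk" (len 9), cursors c1@1 c3@4 c4@6 c2@9, authorship 1..3.4..2
After op 4 (move_right): buffer="kvjkxkjqk" (len 9), cursors c1@2 c3@5 c4@7 c2@9, authorship 1..3.4..2
After op 5 (insert('c')): buffer="kvcjkxckjcqkc" (len 13), cursors c1@3 c3@7 c4@10 c2@13, authorship 1.1.3.34.4.22
After op 6 (insert('o')): buffer="kvcojkxcokjcoqkco" (len 17), cursors c1@4 c3@9 c4@13 c2@17, authorship 1.11.3.334.44.222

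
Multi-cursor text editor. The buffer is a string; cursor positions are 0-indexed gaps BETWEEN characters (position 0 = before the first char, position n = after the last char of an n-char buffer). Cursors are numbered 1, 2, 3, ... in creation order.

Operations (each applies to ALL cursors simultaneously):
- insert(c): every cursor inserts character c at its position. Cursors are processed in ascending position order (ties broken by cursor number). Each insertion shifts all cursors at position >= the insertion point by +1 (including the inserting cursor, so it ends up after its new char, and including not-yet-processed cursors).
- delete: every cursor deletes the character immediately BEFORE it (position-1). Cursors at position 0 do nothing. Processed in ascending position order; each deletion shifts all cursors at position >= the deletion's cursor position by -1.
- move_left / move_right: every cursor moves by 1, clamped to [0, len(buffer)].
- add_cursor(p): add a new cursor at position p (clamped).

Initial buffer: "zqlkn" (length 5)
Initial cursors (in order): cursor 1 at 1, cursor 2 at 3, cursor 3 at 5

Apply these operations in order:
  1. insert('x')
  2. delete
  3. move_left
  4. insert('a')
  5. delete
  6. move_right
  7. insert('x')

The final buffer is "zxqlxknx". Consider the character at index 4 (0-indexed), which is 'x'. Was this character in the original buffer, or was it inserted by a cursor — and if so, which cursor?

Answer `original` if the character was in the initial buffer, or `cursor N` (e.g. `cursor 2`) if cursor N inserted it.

Answer: cursor 2

Derivation:
After op 1 (insert('x')): buffer="zxqlxknx" (len 8), cursors c1@2 c2@5 c3@8, authorship .1..2..3
After op 2 (delete): buffer="zqlkn" (len 5), cursors c1@1 c2@3 c3@5, authorship .....
After op 3 (move_left): buffer="zqlkn" (len 5), cursors c1@0 c2@2 c3@4, authorship .....
After op 4 (insert('a')): buffer="azqalkan" (len 8), cursors c1@1 c2@4 c3@7, authorship 1..2..3.
After op 5 (delete): buffer="zqlkn" (len 5), cursors c1@0 c2@2 c3@4, authorship .....
After op 6 (move_right): buffer="zqlkn" (len 5), cursors c1@1 c2@3 c3@5, authorship .....
After op 7 (insert('x')): buffer="zxqlxknx" (len 8), cursors c1@2 c2@5 c3@8, authorship .1..2..3
Authorship (.=original, N=cursor N): . 1 . . 2 . . 3
Index 4: author = 2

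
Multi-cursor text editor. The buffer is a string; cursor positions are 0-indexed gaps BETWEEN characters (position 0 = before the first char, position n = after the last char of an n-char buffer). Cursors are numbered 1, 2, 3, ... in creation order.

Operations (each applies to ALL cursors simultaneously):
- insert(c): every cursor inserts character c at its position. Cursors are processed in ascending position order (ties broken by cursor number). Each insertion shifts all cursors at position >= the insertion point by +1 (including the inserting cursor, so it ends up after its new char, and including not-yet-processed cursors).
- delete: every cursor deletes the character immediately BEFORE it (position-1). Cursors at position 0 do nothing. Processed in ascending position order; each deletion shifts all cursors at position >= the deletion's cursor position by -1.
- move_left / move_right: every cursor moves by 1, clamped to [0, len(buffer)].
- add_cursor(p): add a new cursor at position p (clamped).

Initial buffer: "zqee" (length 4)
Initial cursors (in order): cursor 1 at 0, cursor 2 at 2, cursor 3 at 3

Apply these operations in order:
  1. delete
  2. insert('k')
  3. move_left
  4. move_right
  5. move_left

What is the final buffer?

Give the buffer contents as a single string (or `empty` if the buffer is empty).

Answer: kzkke

Derivation:
After op 1 (delete): buffer="ze" (len 2), cursors c1@0 c2@1 c3@1, authorship ..
After op 2 (insert('k')): buffer="kzkke" (len 5), cursors c1@1 c2@4 c3@4, authorship 1.23.
After op 3 (move_left): buffer="kzkke" (len 5), cursors c1@0 c2@3 c3@3, authorship 1.23.
After op 4 (move_right): buffer="kzkke" (len 5), cursors c1@1 c2@4 c3@4, authorship 1.23.
After op 5 (move_left): buffer="kzkke" (len 5), cursors c1@0 c2@3 c3@3, authorship 1.23.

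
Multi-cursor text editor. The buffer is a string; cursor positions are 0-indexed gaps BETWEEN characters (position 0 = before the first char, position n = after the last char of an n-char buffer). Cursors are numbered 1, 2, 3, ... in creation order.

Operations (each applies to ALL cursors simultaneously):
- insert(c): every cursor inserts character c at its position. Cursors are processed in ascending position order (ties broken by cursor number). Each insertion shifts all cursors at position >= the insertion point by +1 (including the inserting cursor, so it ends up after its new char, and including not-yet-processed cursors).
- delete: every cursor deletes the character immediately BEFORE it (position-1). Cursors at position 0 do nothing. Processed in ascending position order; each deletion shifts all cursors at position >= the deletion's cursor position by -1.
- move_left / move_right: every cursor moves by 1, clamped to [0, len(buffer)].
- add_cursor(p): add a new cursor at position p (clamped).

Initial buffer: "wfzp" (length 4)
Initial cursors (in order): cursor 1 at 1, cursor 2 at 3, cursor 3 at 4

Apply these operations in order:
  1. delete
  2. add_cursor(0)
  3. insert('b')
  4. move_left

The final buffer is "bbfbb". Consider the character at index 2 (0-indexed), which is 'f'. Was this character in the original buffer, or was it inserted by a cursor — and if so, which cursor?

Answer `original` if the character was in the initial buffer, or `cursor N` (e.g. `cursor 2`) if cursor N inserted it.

Answer: original

Derivation:
After op 1 (delete): buffer="f" (len 1), cursors c1@0 c2@1 c3@1, authorship .
After op 2 (add_cursor(0)): buffer="f" (len 1), cursors c1@0 c4@0 c2@1 c3@1, authorship .
After op 3 (insert('b')): buffer="bbfbb" (len 5), cursors c1@2 c4@2 c2@5 c3@5, authorship 14.23
After op 4 (move_left): buffer="bbfbb" (len 5), cursors c1@1 c4@1 c2@4 c3@4, authorship 14.23
Authorship (.=original, N=cursor N): 1 4 . 2 3
Index 2: author = original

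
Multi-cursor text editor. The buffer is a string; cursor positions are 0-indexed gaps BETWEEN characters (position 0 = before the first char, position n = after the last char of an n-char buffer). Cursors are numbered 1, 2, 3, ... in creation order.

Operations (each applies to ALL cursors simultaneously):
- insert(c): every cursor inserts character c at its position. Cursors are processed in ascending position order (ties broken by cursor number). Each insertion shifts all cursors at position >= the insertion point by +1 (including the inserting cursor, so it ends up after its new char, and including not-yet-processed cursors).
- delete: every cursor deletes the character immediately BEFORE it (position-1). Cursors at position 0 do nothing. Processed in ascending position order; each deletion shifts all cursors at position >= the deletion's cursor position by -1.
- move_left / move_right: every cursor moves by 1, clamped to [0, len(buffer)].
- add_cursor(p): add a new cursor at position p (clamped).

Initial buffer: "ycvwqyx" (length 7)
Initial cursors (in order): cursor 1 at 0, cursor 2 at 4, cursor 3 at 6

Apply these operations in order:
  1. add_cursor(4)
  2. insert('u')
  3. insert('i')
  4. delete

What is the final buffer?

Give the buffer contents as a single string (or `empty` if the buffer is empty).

Answer: uycvwuuqyux

Derivation:
After op 1 (add_cursor(4)): buffer="ycvwqyx" (len 7), cursors c1@0 c2@4 c4@4 c3@6, authorship .......
After op 2 (insert('u')): buffer="uycvwuuqyux" (len 11), cursors c1@1 c2@7 c4@7 c3@10, authorship 1....24..3.
After op 3 (insert('i')): buffer="uiycvwuuiiqyuix" (len 15), cursors c1@2 c2@10 c4@10 c3@14, authorship 11....2424..33.
After op 4 (delete): buffer="uycvwuuqyux" (len 11), cursors c1@1 c2@7 c4@7 c3@10, authorship 1....24..3.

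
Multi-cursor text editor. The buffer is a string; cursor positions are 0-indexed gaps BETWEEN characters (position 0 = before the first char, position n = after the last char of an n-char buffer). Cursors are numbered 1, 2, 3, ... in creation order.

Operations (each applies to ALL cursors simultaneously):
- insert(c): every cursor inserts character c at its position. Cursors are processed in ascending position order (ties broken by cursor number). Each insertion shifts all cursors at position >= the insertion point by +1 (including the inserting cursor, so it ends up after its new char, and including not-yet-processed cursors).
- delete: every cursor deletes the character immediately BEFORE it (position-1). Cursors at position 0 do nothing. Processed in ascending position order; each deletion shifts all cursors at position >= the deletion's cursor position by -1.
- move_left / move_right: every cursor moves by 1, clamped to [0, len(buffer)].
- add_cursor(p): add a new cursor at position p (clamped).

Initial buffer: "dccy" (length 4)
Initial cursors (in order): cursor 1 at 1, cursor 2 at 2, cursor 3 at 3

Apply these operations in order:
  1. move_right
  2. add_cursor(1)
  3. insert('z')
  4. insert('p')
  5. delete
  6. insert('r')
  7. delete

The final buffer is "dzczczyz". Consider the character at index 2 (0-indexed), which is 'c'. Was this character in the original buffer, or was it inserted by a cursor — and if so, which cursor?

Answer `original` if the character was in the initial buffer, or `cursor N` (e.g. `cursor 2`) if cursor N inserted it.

After op 1 (move_right): buffer="dccy" (len 4), cursors c1@2 c2@3 c3@4, authorship ....
After op 2 (add_cursor(1)): buffer="dccy" (len 4), cursors c4@1 c1@2 c2@3 c3@4, authorship ....
After op 3 (insert('z')): buffer="dzczczyz" (len 8), cursors c4@2 c1@4 c2@6 c3@8, authorship .4.1.2.3
After op 4 (insert('p')): buffer="dzpczpczpyzp" (len 12), cursors c4@3 c1@6 c2@9 c3@12, authorship .44.11.22.33
After op 5 (delete): buffer="dzczczyz" (len 8), cursors c4@2 c1@4 c2@6 c3@8, authorship .4.1.2.3
After op 6 (insert('r')): buffer="dzrczrczryzr" (len 12), cursors c4@3 c1@6 c2@9 c3@12, authorship .44.11.22.33
After op 7 (delete): buffer="dzczczyz" (len 8), cursors c4@2 c1@4 c2@6 c3@8, authorship .4.1.2.3
Authorship (.=original, N=cursor N): . 4 . 1 . 2 . 3
Index 2: author = original

Answer: original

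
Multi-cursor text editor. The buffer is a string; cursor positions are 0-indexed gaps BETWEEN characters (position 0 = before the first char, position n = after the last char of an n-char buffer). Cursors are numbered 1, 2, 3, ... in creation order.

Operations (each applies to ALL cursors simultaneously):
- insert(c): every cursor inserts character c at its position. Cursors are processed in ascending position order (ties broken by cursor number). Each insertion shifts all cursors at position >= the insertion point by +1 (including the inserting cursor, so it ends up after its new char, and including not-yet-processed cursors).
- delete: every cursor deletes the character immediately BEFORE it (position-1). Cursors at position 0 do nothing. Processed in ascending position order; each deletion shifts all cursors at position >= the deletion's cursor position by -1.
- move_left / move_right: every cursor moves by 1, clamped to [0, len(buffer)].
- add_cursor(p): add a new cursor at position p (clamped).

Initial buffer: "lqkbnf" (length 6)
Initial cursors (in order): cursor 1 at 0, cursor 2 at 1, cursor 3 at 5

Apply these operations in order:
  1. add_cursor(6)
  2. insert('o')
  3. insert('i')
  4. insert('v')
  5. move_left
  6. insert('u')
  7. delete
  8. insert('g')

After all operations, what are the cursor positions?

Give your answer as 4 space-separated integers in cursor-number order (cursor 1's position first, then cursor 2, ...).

After op 1 (add_cursor(6)): buffer="lqkbnf" (len 6), cursors c1@0 c2@1 c3@5 c4@6, authorship ......
After op 2 (insert('o')): buffer="oloqkbnofo" (len 10), cursors c1@1 c2@3 c3@8 c4@10, authorship 1.2....3.4
After op 3 (insert('i')): buffer="oiloiqkbnoifoi" (len 14), cursors c1@2 c2@5 c3@11 c4@14, authorship 11.22....33.44
After op 4 (insert('v')): buffer="oivloivqkbnoivfoiv" (len 18), cursors c1@3 c2@7 c3@14 c4@18, authorship 111.222....333.444
After op 5 (move_left): buffer="oivloivqkbnoivfoiv" (len 18), cursors c1@2 c2@6 c3@13 c4@17, authorship 111.222....333.444
After op 6 (insert('u')): buffer="oiuvloiuvqkbnoiuvfoiuv" (len 22), cursors c1@3 c2@8 c3@16 c4@21, authorship 1111.2222....3333.4444
After op 7 (delete): buffer="oivloivqkbnoivfoiv" (len 18), cursors c1@2 c2@6 c3@13 c4@17, authorship 111.222....333.444
After op 8 (insert('g')): buffer="oigvloigvqkbnoigvfoigv" (len 22), cursors c1@3 c2@8 c3@16 c4@21, authorship 1111.2222....3333.4444

Answer: 3 8 16 21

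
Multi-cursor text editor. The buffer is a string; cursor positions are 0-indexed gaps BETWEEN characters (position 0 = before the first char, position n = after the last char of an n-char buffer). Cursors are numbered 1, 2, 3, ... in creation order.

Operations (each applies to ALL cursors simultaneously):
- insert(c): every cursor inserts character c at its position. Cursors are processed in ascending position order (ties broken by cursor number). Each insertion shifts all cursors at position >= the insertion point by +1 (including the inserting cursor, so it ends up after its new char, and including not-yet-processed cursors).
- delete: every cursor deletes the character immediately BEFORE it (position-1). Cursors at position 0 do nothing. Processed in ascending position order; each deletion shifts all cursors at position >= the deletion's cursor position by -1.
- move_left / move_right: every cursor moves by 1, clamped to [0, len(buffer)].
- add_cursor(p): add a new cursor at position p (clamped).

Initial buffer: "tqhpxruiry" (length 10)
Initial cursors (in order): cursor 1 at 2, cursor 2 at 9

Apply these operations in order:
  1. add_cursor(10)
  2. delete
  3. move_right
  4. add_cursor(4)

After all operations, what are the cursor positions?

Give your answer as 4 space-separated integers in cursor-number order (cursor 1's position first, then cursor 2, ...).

After op 1 (add_cursor(10)): buffer="tqhpxruiry" (len 10), cursors c1@2 c2@9 c3@10, authorship ..........
After op 2 (delete): buffer="thpxrui" (len 7), cursors c1@1 c2@7 c3@7, authorship .......
After op 3 (move_right): buffer="thpxrui" (len 7), cursors c1@2 c2@7 c3@7, authorship .......
After op 4 (add_cursor(4)): buffer="thpxrui" (len 7), cursors c1@2 c4@4 c2@7 c3@7, authorship .......

Answer: 2 7 7 4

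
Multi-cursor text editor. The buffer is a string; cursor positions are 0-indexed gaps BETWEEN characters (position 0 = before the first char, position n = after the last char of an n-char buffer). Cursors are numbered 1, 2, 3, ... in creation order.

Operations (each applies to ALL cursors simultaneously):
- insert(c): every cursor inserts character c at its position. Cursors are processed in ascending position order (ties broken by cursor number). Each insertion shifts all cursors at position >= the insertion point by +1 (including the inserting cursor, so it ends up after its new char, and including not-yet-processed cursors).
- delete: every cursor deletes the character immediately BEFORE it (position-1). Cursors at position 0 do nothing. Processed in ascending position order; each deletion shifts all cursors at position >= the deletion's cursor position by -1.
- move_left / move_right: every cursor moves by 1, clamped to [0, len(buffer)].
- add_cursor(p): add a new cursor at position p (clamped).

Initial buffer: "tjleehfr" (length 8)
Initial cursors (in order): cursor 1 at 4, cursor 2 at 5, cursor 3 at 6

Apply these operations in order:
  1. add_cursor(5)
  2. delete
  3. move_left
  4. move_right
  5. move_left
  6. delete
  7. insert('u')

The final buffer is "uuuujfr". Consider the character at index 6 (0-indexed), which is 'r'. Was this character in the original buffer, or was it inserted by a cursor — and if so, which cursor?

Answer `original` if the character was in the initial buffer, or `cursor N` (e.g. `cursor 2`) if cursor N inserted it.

After op 1 (add_cursor(5)): buffer="tjleehfr" (len 8), cursors c1@4 c2@5 c4@5 c3@6, authorship ........
After op 2 (delete): buffer="tjfr" (len 4), cursors c1@2 c2@2 c3@2 c4@2, authorship ....
After op 3 (move_left): buffer="tjfr" (len 4), cursors c1@1 c2@1 c3@1 c4@1, authorship ....
After op 4 (move_right): buffer="tjfr" (len 4), cursors c1@2 c2@2 c3@2 c4@2, authorship ....
After op 5 (move_left): buffer="tjfr" (len 4), cursors c1@1 c2@1 c3@1 c4@1, authorship ....
After op 6 (delete): buffer="jfr" (len 3), cursors c1@0 c2@0 c3@0 c4@0, authorship ...
After op 7 (insert('u')): buffer="uuuujfr" (len 7), cursors c1@4 c2@4 c3@4 c4@4, authorship 1234...
Authorship (.=original, N=cursor N): 1 2 3 4 . . .
Index 6: author = original

Answer: original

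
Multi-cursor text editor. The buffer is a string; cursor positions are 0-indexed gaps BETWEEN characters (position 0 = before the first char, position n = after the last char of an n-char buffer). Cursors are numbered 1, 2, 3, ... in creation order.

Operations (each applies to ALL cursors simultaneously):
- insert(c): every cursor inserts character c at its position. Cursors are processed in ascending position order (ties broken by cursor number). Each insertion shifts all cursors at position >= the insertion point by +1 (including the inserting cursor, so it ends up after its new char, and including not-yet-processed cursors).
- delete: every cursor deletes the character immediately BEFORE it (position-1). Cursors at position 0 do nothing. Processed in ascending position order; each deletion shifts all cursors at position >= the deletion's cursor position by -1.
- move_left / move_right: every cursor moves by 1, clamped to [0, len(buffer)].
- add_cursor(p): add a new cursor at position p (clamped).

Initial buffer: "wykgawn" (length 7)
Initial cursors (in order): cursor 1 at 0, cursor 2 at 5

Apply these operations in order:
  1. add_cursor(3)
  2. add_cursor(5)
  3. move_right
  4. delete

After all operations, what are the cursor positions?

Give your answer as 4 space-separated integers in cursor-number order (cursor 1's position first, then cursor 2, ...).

After op 1 (add_cursor(3)): buffer="wykgawn" (len 7), cursors c1@0 c3@3 c2@5, authorship .......
After op 2 (add_cursor(5)): buffer="wykgawn" (len 7), cursors c1@0 c3@3 c2@5 c4@5, authorship .......
After op 3 (move_right): buffer="wykgawn" (len 7), cursors c1@1 c3@4 c2@6 c4@6, authorship .......
After op 4 (delete): buffer="ykn" (len 3), cursors c1@0 c2@2 c3@2 c4@2, authorship ...

Answer: 0 2 2 2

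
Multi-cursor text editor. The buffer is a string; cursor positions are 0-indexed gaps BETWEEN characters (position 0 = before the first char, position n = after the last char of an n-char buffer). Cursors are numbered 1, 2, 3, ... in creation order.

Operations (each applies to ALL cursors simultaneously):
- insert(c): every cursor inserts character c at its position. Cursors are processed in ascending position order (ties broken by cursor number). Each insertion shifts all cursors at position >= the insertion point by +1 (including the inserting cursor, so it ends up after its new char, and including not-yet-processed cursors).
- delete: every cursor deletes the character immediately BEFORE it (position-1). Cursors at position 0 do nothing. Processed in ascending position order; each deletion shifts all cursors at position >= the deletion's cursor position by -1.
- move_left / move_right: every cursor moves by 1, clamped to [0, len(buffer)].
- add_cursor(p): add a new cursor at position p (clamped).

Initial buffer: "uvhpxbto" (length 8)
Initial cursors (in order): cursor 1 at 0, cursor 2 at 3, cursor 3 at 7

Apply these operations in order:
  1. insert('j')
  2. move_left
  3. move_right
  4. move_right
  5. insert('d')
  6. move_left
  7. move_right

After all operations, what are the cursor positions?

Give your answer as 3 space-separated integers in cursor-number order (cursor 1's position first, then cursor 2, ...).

After op 1 (insert('j')): buffer="juvhjpxbtjo" (len 11), cursors c1@1 c2@5 c3@10, authorship 1...2....3.
After op 2 (move_left): buffer="juvhjpxbtjo" (len 11), cursors c1@0 c2@4 c3@9, authorship 1...2....3.
After op 3 (move_right): buffer="juvhjpxbtjo" (len 11), cursors c1@1 c2@5 c3@10, authorship 1...2....3.
After op 4 (move_right): buffer="juvhjpxbtjo" (len 11), cursors c1@2 c2@6 c3@11, authorship 1...2....3.
After op 5 (insert('d')): buffer="judvhjpdxbtjod" (len 14), cursors c1@3 c2@8 c3@14, authorship 1.1..2.2...3.3
After op 6 (move_left): buffer="judvhjpdxbtjod" (len 14), cursors c1@2 c2@7 c3@13, authorship 1.1..2.2...3.3
After op 7 (move_right): buffer="judvhjpdxbtjod" (len 14), cursors c1@3 c2@8 c3@14, authorship 1.1..2.2...3.3

Answer: 3 8 14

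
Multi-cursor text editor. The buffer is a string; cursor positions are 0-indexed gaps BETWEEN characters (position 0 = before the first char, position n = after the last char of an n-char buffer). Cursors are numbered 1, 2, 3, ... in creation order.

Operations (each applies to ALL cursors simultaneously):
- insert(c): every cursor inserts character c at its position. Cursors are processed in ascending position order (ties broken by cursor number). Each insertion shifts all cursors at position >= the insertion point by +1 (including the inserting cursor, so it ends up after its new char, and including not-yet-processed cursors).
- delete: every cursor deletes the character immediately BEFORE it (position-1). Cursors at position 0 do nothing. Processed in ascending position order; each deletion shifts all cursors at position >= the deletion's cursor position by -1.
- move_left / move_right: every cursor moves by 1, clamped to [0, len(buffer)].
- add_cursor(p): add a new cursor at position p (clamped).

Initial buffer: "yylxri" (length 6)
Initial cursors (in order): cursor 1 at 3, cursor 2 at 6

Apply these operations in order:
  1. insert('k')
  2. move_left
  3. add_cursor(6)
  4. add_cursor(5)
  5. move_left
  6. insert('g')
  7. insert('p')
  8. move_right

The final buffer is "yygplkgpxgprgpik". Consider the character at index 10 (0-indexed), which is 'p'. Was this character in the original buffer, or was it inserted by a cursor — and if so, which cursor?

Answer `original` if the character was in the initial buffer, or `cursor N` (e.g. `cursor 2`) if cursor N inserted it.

After op 1 (insert('k')): buffer="yylkxrik" (len 8), cursors c1@4 c2@8, authorship ...1...2
After op 2 (move_left): buffer="yylkxrik" (len 8), cursors c1@3 c2@7, authorship ...1...2
After op 3 (add_cursor(6)): buffer="yylkxrik" (len 8), cursors c1@3 c3@6 c2@7, authorship ...1...2
After op 4 (add_cursor(5)): buffer="yylkxrik" (len 8), cursors c1@3 c4@5 c3@6 c2@7, authorship ...1...2
After op 5 (move_left): buffer="yylkxrik" (len 8), cursors c1@2 c4@4 c3@5 c2@6, authorship ...1...2
After op 6 (insert('g')): buffer="yyglkgxgrgik" (len 12), cursors c1@3 c4@6 c3@8 c2@10, authorship ..1.14.3.2.2
After op 7 (insert('p')): buffer="yygplkgpxgprgpik" (len 16), cursors c1@4 c4@8 c3@11 c2@14, authorship ..11.144.33.22.2
After op 8 (move_right): buffer="yygplkgpxgprgpik" (len 16), cursors c1@5 c4@9 c3@12 c2@15, authorship ..11.144.33.22.2
Authorship (.=original, N=cursor N): . . 1 1 . 1 4 4 . 3 3 . 2 2 . 2
Index 10: author = 3

Answer: cursor 3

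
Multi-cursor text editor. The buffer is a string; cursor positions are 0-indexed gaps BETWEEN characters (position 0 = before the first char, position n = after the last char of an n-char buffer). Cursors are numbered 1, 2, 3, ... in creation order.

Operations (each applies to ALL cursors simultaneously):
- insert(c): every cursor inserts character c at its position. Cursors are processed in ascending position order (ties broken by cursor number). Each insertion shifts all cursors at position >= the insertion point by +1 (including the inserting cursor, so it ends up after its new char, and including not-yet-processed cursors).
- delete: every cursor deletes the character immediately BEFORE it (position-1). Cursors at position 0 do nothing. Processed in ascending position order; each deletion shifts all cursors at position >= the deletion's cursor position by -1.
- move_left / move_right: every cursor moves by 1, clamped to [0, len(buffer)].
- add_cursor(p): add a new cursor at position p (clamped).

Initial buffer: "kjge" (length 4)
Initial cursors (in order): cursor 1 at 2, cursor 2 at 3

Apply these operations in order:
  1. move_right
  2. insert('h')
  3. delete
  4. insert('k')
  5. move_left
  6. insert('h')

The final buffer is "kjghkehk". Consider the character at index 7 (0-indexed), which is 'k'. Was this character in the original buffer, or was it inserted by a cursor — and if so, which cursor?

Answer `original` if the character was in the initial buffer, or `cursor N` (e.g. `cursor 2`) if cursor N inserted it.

Answer: cursor 2

Derivation:
After op 1 (move_right): buffer="kjge" (len 4), cursors c1@3 c2@4, authorship ....
After op 2 (insert('h')): buffer="kjgheh" (len 6), cursors c1@4 c2@6, authorship ...1.2
After op 3 (delete): buffer="kjge" (len 4), cursors c1@3 c2@4, authorship ....
After op 4 (insert('k')): buffer="kjgkek" (len 6), cursors c1@4 c2@6, authorship ...1.2
After op 5 (move_left): buffer="kjgkek" (len 6), cursors c1@3 c2@5, authorship ...1.2
After op 6 (insert('h')): buffer="kjghkehk" (len 8), cursors c1@4 c2@7, authorship ...11.22
Authorship (.=original, N=cursor N): . . . 1 1 . 2 2
Index 7: author = 2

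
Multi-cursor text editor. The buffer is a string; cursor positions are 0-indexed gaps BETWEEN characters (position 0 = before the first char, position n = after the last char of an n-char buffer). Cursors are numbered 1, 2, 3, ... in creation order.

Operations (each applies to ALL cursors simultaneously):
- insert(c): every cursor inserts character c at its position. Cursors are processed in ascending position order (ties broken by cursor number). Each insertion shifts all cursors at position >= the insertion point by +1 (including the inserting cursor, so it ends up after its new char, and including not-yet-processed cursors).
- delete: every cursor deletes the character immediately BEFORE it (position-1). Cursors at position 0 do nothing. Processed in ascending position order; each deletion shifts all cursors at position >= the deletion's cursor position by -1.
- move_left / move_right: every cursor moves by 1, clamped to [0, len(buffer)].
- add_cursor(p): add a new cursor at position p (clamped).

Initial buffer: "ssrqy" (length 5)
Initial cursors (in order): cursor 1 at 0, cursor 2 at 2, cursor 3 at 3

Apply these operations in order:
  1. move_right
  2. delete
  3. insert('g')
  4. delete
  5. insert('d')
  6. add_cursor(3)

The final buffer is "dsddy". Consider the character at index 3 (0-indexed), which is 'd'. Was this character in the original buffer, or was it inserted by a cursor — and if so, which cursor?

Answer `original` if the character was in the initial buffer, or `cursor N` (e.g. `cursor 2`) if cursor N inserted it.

Answer: cursor 3

Derivation:
After op 1 (move_right): buffer="ssrqy" (len 5), cursors c1@1 c2@3 c3@4, authorship .....
After op 2 (delete): buffer="sy" (len 2), cursors c1@0 c2@1 c3@1, authorship ..
After op 3 (insert('g')): buffer="gsggy" (len 5), cursors c1@1 c2@4 c3@4, authorship 1.23.
After op 4 (delete): buffer="sy" (len 2), cursors c1@0 c2@1 c3@1, authorship ..
After op 5 (insert('d')): buffer="dsddy" (len 5), cursors c1@1 c2@4 c3@4, authorship 1.23.
After op 6 (add_cursor(3)): buffer="dsddy" (len 5), cursors c1@1 c4@3 c2@4 c3@4, authorship 1.23.
Authorship (.=original, N=cursor N): 1 . 2 3 .
Index 3: author = 3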